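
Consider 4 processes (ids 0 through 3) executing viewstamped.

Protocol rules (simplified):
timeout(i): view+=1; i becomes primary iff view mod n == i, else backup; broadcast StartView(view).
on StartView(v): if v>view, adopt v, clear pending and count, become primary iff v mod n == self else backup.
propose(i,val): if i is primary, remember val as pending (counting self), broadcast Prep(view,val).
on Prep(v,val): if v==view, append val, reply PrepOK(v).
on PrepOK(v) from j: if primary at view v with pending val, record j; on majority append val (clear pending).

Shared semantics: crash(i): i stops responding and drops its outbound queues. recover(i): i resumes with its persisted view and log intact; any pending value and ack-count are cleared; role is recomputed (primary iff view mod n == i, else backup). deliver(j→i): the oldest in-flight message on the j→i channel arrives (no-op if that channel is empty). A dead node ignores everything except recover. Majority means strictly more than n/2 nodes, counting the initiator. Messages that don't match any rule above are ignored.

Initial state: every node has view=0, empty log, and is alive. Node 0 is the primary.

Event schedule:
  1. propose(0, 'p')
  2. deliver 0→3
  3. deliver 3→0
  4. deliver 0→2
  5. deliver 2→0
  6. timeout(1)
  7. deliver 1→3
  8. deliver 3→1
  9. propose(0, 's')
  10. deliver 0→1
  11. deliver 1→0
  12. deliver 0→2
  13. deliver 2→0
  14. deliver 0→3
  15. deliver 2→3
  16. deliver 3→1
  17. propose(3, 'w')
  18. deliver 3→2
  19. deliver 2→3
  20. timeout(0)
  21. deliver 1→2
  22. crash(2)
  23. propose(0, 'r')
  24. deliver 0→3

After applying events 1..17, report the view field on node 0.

1. propose(0,'p'):  nop
2. deliver 0→3:  <3:back v0 p>
3. deliver 3→0:  nop
4. deliver 0→2:  <2:back v0 p>
5. deliver 2→0:  <0:prim v0 p>
6. timeout(1):  <1:prim v1 ->
7. deliver 1→3:  <3:back v1 p>
8. deliver 3→1:  nop
9. propose(0,'s'):  nop
10. deliver 0→1:  nop
11. deliver 1→0:  <0:back v1 p>
12. deliver 0→2:  <2:back v0 p,s>
13. deliver 2→0:  nop
14. deliver 0→3:  nop
15. deliver 2→3:  nop
16. deliver 3→1:  nop
17. propose(3,'w'):  nop

1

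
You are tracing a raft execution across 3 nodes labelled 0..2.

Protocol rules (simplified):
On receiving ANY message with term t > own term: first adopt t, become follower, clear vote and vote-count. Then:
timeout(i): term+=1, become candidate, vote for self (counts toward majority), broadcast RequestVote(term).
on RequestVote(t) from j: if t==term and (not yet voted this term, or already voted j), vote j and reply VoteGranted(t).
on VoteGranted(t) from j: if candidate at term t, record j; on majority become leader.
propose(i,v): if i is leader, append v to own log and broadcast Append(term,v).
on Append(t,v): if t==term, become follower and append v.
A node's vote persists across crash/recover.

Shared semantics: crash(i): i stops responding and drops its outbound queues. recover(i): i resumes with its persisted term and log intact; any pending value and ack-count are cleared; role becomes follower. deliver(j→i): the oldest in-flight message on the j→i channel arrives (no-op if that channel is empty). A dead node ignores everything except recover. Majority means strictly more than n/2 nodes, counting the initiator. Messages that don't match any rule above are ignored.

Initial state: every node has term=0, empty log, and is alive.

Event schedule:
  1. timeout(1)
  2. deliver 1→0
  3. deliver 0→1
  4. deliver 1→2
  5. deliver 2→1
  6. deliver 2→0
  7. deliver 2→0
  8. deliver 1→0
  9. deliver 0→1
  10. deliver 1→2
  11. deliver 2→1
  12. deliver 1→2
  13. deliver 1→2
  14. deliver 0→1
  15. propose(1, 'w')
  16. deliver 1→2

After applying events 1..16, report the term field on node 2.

1

1. timeout(1):  <1:cand t1 ->
2. deliver 1→0:  <0:foll t1 ->
3. deliver 0→1:  <1:lead t1 ->
4. deliver 1→2:  <2:foll t1 ->
5. deliver 2→1:  nop
6. deliver 2→0:  nop
7. deliver 2→0:  nop
8. deliver 1→0:  nop
9. deliver 0→1:  nop
10. deliver 1→2:  nop
11. deliver 2→1:  nop
12. deliver 1→2:  nop
13. deliver 1→2:  nop
14. deliver 0→1:  nop
15. propose(1,'w'):  <1:lead t1 w>
16. deliver 1→2:  <2:foll t1 w>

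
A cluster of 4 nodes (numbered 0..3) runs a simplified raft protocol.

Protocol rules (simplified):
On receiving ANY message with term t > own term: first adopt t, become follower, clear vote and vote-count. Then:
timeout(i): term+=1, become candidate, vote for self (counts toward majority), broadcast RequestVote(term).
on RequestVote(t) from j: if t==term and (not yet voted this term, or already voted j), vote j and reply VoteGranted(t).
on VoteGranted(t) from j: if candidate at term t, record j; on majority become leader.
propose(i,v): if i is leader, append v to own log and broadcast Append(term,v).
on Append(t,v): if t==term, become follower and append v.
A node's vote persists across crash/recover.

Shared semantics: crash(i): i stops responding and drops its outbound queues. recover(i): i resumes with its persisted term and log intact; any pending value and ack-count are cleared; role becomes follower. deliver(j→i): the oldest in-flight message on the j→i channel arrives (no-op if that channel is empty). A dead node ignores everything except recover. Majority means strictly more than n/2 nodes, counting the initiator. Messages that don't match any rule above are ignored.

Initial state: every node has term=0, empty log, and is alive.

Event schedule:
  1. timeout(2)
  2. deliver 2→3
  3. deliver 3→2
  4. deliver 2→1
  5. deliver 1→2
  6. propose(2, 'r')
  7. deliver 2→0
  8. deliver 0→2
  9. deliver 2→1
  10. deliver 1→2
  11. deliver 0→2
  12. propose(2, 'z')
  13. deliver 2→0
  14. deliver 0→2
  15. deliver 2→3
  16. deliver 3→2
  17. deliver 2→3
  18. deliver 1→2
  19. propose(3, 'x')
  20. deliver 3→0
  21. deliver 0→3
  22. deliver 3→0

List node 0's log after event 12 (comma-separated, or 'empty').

empty

e1 timeout(2): 2[cand,t=1,-]
e2 deliver 2→3: 3[foll,t=1,-]
e3 deliver 3→2: ·
e4 deliver 2→1: 1[foll,t=1,-]
e5 deliver 1→2: 2[lead,t=1,-]
e6 propose(2,'r'): 2[lead,t=1,r]
e7 deliver 2→0: 0[foll,t=1,-]
e8 deliver 0→2: ·
e9 deliver 2→1: 1[foll,t=1,r]
e10 deliver 1→2: ·
e11 deliver 0→2: ·
e12 propose(2,'z'): 2[lead,t=1,r,z]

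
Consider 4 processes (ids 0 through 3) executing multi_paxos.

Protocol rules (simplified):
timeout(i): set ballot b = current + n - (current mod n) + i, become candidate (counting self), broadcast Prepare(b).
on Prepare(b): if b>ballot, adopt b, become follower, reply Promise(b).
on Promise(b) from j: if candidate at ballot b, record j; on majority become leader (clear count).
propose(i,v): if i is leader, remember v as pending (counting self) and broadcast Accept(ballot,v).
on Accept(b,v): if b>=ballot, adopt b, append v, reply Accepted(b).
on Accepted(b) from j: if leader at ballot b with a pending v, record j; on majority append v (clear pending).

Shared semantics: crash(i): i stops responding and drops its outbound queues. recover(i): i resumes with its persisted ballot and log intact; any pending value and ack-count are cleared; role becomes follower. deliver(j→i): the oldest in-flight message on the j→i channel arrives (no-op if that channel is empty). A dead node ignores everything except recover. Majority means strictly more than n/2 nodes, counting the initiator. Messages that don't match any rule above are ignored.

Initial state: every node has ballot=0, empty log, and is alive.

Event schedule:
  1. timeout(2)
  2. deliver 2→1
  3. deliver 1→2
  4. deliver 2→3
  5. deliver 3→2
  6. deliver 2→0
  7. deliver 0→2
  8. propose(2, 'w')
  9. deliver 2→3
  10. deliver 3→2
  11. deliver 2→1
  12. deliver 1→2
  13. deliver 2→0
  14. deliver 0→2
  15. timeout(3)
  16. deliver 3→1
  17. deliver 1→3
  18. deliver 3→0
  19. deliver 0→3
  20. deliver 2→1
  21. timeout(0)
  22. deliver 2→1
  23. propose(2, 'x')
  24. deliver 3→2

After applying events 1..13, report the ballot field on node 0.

6

step 1 timeout(2): 2={cand,b=6,log=-}
step 2 deliver 2→1: 1={foll,b=6,log=-}
step 3 deliver 1→2: —
step 4 deliver 2→3: 3={foll,b=6,log=-}
step 5 deliver 3→2: 2={lead,b=6,log=-}
step 6 deliver 2→0: 0={foll,b=6,log=-}
step 7 deliver 0→2: —
step 8 propose(2,'w'): —
step 9 deliver 2→3: 3={foll,b=6,log=w}
step 10 deliver 3→2: —
step 11 deliver 2→1: 1={foll,b=6,log=w}
step 12 deliver 1→2: 2={lead,b=6,log=w}
step 13 deliver 2→0: 0={foll,b=6,log=w}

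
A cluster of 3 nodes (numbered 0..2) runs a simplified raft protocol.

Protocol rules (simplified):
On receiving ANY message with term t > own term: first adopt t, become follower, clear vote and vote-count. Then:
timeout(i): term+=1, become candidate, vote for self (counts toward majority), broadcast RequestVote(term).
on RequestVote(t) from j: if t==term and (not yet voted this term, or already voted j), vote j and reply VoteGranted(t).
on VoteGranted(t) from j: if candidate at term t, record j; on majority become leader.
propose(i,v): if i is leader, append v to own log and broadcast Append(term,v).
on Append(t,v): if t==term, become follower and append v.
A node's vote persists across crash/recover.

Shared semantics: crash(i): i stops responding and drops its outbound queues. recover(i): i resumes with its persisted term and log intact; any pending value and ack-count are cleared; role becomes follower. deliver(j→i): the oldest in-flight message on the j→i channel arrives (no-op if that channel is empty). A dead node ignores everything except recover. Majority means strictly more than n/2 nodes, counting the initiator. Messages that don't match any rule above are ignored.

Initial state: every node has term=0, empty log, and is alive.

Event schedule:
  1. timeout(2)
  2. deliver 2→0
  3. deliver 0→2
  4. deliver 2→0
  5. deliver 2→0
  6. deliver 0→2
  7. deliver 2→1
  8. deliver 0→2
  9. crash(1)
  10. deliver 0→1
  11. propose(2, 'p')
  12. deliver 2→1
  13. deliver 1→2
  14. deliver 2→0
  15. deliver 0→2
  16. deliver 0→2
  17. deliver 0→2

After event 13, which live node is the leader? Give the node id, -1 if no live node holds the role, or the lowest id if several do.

2

e1 timeout(2): 2[cand,t=1,-]
e2 deliver 2→0: 0[foll,t=1,-]
e3 deliver 0→2: 2[lead,t=1,-]
e4 deliver 2→0: ·
e5 deliver 2→0: ·
e6 deliver 0→2: ·
e7 deliver 2→1: 1[foll,t=1,-]
e8 deliver 0→2: ·
e9 crash(1): 1[✗foll,t=1,-]
e10 deliver 0→1: ·
e11 propose(2,'p'): 2[lead,t=1,p]
e12 deliver 2→1: ·
e13 deliver 1→2: ·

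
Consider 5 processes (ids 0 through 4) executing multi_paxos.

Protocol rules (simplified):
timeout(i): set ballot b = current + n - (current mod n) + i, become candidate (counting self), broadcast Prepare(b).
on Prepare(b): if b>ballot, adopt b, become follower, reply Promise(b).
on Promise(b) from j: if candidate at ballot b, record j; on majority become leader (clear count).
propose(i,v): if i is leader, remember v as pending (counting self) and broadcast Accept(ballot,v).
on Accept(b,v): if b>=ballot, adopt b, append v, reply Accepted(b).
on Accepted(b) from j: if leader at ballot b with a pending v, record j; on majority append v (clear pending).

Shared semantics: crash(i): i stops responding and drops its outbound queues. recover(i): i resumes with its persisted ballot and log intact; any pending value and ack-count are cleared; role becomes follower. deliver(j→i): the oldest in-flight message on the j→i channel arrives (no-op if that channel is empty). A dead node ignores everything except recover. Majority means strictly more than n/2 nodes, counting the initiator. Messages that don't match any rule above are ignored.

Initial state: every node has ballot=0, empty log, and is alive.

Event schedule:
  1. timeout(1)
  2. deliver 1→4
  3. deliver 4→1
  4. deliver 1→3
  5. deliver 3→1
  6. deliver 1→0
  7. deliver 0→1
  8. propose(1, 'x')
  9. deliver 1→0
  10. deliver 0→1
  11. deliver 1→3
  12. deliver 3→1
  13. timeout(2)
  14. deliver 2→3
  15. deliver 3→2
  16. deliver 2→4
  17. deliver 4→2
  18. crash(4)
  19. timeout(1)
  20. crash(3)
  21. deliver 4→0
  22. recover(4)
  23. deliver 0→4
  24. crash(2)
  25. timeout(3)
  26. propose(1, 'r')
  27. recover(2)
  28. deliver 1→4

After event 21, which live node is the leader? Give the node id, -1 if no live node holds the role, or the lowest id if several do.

2

e1 timeout(1): 1[cand,b=6,-]
e2 deliver 1→4: 4[foll,b=6,-]
e3 deliver 4→1: ·
e4 deliver 1→3: 3[foll,b=6,-]
e5 deliver 3→1: 1[lead,b=6,-]
e6 deliver 1→0: 0[foll,b=6,-]
e7 deliver 0→1: ·
e8 propose(1,'x'): ·
e9 deliver 1→0: 0[foll,b=6,x]
e10 deliver 0→1: ·
e11 deliver 1→3: 3[foll,b=6,x]
e12 deliver 3→1: 1[lead,b=6,x]
e13 timeout(2): 2[cand,b=7,-]
e14 deliver 2→3: 3[foll,b=7,x]
e15 deliver 3→2: ·
e16 deliver 2→4: 4[foll,b=7,-]
e17 deliver 4→2: 2[lead,b=7,-]
e18 crash(4): 4[✗foll,b=7,-]
e19 timeout(1): 1[cand,b=11,x]
e20 crash(3): 3[✗foll,b=7,x]
e21 deliver 4→0: ·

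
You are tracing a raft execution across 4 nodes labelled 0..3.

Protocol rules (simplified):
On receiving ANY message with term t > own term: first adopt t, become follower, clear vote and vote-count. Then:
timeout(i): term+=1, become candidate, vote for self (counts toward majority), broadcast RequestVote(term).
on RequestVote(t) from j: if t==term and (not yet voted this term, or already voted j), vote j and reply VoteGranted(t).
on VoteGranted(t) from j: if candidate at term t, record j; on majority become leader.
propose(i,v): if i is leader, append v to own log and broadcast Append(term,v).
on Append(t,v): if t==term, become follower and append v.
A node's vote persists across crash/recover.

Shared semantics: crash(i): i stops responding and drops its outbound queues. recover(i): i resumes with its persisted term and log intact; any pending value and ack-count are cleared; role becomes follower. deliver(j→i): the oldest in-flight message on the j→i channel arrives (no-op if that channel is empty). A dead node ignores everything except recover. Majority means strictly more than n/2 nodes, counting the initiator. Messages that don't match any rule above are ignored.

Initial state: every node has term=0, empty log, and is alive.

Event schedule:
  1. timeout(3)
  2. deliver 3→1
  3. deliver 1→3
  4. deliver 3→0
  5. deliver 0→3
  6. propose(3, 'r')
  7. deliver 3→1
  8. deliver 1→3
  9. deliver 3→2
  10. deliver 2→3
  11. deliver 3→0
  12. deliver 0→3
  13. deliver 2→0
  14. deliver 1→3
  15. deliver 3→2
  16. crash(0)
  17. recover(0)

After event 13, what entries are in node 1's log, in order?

r

step 1 timeout(3): 3={cand,t=1,log=-}
step 2 deliver 3→1: 1={foll,t=1,log=-}
step 3 deliver 1→3: —
step 4 deliver 3→0: 0={foll,t=1,log=-}
step 5 deliver 0→3: 3={lead,t=1,log=-}
step 6 propose(3,'r'): 3={lead,t=1,log=r}
step 7 deliver 3→1: 1={foll,t=1,log=r}
step 8 deliver 1→3: —
step 9 deliver 3→2: 2={foll,t=1,log=-}
step 10 deliver 2→3: —
step 11 deliver 3→0: 0={foll,t=1,log=r}
step 12 deliver 0→3: —
step 13 deliver 2→0: —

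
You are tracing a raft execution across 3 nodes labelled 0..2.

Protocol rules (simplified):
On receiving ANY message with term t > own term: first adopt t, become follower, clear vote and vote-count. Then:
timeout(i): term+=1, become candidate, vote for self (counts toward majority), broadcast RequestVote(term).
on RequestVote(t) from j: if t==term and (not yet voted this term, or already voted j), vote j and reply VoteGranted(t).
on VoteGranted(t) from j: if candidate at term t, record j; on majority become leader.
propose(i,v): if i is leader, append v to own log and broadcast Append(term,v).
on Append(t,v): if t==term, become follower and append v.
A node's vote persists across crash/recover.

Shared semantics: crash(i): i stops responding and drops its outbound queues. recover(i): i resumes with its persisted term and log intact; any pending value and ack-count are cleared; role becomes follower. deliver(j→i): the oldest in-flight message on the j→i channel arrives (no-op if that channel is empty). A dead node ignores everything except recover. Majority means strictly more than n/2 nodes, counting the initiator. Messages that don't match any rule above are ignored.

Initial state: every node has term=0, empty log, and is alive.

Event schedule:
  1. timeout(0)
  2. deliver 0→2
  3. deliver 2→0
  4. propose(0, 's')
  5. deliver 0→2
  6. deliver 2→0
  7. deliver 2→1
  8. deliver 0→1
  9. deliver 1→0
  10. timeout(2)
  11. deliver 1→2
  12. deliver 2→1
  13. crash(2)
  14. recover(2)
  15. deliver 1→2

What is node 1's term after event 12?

[1] timeout(0) → N0(cand t1 [-])
[2] deliver 0→2 → N2(foll t1 [-])
[3] deliver 2→0 → N0(lead t1 [-])
[4] propose(0,'s') → N0(lead t1 [s])
[5] deliver 0→2 → N2(foll t1 [s])
[6] deliver 2→0 → ∅
[7] deliver 2→1 → ∅
[8] deliver 0→1 → N1(foll t1 [-])
[9] deliver 1→0 → ∅
[10] timeout(2) → N2(cand t2 [s])
[11] deliver 1→2 → ∅
[12] deliver 2→1 → N1(foll t2 [-])

2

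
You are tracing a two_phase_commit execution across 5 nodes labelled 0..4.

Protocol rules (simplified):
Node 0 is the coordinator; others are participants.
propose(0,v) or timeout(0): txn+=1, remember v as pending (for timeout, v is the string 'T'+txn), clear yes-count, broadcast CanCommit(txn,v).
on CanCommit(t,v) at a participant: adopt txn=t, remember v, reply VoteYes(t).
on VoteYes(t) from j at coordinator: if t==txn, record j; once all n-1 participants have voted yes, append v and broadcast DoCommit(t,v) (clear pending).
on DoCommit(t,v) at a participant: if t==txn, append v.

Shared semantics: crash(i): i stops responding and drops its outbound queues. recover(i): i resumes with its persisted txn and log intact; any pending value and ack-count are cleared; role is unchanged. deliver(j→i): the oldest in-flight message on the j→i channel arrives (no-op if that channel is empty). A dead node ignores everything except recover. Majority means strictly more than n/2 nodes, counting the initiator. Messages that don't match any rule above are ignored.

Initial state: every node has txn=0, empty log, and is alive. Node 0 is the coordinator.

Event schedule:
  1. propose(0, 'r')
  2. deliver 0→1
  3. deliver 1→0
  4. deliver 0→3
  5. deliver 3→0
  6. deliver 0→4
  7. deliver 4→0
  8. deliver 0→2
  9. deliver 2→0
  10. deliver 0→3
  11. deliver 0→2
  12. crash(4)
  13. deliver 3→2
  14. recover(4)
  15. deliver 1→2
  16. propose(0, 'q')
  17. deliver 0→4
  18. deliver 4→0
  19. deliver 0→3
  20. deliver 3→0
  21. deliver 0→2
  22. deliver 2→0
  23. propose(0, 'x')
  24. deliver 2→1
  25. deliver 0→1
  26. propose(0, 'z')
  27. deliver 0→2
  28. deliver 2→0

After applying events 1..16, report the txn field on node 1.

1

[1] propose(0,'r') → N0(coor t1 [-])
[2] deliver 0→1 → N1(part t1 [-])
[3] deliver 1→0 → ∅
[4] deliver 0→3 → N3(part t1 [-])
[5] deliver 3→0 → ∅
[6] deliver 0→4 → N4(part t1 [-])
[7] deliver 4→0 → ∅
[8] deliver 0→2 → N2(part t1 [-])
[9] deliver 2→0 → N0(coor t1 [r])
[10] deliver 0→3 → N3(part t1 [r])
[11] deliver 0→2 → N2(part t1 [r])
[12] crash(4) → N4(✗part t1 [-])
[13] deliver 3→2 → ∅
[14] recover(4) → N4(part t1 [-])
[15] deliver 1→2 → ∅
[16] propose(0,'q') → N0(coor t2 [r])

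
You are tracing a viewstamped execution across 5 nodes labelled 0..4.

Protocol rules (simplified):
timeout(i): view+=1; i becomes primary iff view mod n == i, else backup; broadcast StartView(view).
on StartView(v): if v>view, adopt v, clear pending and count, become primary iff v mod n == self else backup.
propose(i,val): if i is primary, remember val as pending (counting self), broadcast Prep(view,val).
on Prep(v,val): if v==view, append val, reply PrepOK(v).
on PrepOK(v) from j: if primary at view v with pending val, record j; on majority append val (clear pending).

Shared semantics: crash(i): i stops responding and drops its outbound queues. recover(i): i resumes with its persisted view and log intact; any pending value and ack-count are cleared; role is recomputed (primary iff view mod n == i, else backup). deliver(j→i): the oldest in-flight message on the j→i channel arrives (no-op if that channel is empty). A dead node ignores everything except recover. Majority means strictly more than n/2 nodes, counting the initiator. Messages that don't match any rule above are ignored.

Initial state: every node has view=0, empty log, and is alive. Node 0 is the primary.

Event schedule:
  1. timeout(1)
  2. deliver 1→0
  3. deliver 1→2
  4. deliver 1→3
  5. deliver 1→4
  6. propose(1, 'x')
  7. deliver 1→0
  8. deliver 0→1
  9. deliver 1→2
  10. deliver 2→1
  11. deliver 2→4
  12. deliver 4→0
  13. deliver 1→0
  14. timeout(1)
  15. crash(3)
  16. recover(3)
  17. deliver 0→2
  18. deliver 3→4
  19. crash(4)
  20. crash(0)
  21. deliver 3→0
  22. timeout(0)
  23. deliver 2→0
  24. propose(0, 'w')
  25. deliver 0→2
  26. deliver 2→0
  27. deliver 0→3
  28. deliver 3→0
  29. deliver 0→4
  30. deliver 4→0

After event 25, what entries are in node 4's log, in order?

empty

e1 timeout(1): 1[prim,v=1,-]
e2 deliver 1→0: 0[back,v=1,-]
e3 deliver 1→2: 2[back,v=1,-]
e4 deliver 1→3: 3[back,v=1,-]
e5 deliver 1→4: 4[back,v=1,-]
e6 propose(1,'x'): ·
e7 deliver 1→0: 0[back,v=1,x]
e8 deliver 0→1: ·
e9 deliver 1→2: 2[back,v=1,x]
e10 deliver 2→1: 1[prim,v=1,x]
e11 deliver 2→4: ·
e12 deliver 4→0: ·
e13 deliver 1→0: ·
e14 timeout(1): 1[back,v=2,x]
e15 crash(3): 3[✗back,v=1,-]
e16 recover(3): 3[back,v=1,-]
e17 deliver 0→2: ·
e18 deliver 3→4: ·
e19 crash(4): 4[✗back,v=1,-]
e20 crash(0): 0[✗back,v=1,x]
e21 deliver 3→0: ·
e22 timeout(0): ·
e23 deliver 2→0: ·
e24 propose(0,'w'): ·
e25 deliver 0→2: ·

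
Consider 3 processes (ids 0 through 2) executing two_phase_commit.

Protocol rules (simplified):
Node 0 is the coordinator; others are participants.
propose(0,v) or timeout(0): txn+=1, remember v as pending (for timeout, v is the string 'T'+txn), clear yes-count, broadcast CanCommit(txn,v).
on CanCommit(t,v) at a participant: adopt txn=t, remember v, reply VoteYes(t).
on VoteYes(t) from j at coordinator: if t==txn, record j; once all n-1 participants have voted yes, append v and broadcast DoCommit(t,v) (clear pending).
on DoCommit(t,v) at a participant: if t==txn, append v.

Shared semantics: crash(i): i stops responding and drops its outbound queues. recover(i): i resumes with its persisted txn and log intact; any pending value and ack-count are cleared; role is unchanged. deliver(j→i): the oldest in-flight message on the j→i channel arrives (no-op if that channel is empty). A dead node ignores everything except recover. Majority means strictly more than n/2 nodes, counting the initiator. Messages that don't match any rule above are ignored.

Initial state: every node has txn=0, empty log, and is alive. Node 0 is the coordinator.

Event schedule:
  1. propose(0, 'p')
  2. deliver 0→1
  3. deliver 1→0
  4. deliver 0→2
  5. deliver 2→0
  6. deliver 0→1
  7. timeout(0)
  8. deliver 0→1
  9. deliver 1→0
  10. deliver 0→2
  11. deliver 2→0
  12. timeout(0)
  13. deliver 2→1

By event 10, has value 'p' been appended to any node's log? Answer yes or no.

1. propose(0,'p'):  <0:coor t1 ->
2. deliver 0→1:  <1:part t1 ->
3. deliver 1→0:  nop
4. deliver 0→2:  <2:part t1 ->
5. deliver 2→0:  <0:coor t1 p>
6. deliver 0→1:  <1:part t1 p>
7. timeout(0):  <0:coor t2 p>
8. deliver 0→1:  <1:part t2 p>
9. deliver 1→0:  nop
10. deliver 0→2:  <2:part t1 p>

yes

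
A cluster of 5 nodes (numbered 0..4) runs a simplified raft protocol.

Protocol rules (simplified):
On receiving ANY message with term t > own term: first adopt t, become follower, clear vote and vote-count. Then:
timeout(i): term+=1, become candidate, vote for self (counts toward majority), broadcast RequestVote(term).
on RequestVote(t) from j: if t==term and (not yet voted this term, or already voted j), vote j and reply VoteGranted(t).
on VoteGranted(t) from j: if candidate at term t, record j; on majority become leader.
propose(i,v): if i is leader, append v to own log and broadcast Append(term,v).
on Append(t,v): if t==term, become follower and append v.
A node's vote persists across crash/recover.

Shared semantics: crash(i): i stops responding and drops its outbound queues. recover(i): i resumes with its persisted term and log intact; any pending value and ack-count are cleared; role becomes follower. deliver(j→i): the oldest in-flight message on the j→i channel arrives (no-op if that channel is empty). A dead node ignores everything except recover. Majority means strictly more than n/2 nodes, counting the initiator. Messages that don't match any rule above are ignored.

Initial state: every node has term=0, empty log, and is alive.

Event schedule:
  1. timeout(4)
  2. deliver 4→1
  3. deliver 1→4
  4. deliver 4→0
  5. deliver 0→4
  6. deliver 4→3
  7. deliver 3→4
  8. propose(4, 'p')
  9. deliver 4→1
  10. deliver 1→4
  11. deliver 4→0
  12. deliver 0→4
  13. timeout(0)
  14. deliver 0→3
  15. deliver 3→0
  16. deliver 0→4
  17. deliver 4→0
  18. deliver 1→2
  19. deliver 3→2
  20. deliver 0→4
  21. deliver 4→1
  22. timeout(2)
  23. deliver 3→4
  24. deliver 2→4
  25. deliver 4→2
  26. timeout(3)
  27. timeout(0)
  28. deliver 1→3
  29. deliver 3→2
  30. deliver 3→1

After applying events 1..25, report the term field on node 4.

e1 timeout(4): 4[cand,t=1,-]
e2 deliver 4→1: 1[foll,t=1,-]
e3 deliver 1→4: ·
e4 deliver 4→0: 0[foll,t=1,-]
e5 deliver 0→4: 4[lead,t=1,-]
e6 deliver 4→3: 3[foll,t=1,-]
e7 deliver 3→4: ·
e8 propose(4,'p'): 4[lead,t=1,p]
e9 deliver 4→1: 1[foll,t=1,p]
e10 deliver 1→4: ·
e11 deliver 4→0: 0[foll,t=1,p]
e12 deliver 0→4: ·
e13 timeout(0): 0[cand,t=2,p]
e14 deliver 0→3: 3[foll,t=2,-]
e15 deliver 3→0: ·
e16 deliver 0→4: 4[foll,t=2,p]
e17 deliver 4→0: 0[lead,t=2,p]
e18 deliver 1→2: ·
e19 deliver 3→2: ·
e20 deliver 0→4: ·
e21 deliver 4→1: ·
e22 timeout(2): 2[cand,t=1,-]
e23 deliver 3→4: ·
e24 deliver 2→4: ·
e25 deliver 4→2: ·

2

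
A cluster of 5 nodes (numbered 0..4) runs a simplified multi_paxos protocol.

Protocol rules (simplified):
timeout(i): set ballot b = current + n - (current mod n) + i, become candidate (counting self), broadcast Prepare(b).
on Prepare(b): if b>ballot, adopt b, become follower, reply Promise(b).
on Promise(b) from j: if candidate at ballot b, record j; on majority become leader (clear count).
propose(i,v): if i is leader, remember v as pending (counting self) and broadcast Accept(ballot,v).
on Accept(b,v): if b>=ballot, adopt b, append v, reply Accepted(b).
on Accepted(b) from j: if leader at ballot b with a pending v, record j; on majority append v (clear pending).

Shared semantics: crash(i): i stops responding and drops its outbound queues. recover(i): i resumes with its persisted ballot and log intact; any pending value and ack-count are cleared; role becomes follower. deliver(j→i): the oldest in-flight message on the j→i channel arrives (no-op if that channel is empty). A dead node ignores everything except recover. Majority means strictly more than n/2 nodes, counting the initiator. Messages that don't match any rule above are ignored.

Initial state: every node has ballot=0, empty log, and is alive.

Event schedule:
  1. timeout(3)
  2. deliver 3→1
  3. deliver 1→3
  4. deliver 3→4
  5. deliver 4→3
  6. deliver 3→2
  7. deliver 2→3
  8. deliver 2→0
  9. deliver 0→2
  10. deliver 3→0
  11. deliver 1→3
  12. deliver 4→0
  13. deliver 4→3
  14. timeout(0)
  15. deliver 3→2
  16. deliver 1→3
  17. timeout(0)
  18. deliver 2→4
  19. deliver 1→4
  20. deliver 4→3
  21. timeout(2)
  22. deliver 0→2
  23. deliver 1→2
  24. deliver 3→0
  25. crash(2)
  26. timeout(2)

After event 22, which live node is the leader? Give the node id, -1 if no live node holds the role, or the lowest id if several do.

3

[1] timeout(3) → N3(cand b8 [-])
[2] deliver 3→1 → N1(foll b8 [-])
[3] deliver 1→3 → ∅
[4] deliver 3→4 → N4(foll b8 [-])
[5] deliver 4→3 → N3(lead b8 [-])
[6] deliver 3→2 → N2(foll b8 [-])
[7] deliver 2→3 → ∅
[8] deliver 2→0 → ∅
[9] deliver 0→2 → ∅
[10] deliver 3→0 → N0(foll b8 [-])
[11] deliver 1→3 → ∅
[12] deliver 4→0 → ∅
[13] deliver 4→3 → ∅
[14] timeout(0) → N0(cand b10 [-])
[15] deliver 3→2 → ∅
[16] deliver 1→3 → ∅
[17] timeout(0) → N0(cand b15 [-])
[18] deliver 2→4 → ∅
[19] deliver 1→4 → ∅
[20] deliver 4→3 → ∅
[21] timeout(2) → N2(cand b12 [-])
[22] deliver 0→2 → ∅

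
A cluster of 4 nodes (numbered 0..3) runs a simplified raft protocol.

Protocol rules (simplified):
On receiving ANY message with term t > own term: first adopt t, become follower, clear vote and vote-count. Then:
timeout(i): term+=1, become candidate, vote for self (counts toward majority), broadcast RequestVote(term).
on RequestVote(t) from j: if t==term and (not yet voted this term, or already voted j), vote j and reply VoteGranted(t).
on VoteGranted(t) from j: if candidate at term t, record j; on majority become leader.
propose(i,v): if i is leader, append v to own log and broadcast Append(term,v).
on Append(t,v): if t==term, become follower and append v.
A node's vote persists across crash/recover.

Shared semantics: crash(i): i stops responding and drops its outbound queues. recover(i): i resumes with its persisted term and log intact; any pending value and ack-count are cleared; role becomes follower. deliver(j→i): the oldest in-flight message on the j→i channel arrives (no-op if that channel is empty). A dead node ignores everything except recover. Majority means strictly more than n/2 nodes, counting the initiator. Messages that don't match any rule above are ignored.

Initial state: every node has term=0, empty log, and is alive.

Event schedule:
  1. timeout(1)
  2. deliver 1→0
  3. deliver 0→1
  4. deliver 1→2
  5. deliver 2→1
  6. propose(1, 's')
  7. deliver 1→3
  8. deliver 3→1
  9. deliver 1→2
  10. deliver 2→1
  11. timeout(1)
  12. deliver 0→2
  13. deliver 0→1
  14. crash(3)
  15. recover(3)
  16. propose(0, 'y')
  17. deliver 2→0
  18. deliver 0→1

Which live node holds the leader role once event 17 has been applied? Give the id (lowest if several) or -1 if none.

-1

after 1 — timeout(1): n1:cand/t1/[-]
after 2 — deliver 1→0: n0:foll/t1/[-]
after 3 — deliver 0→1: ·
after 4 — deliver 1→2: n2:foll/t1/[-]
after 5 — deliver 2→1: n1:lead/t1/[-]
after 6 — propose(1,'s'): n1:lead/t1/[s]
after 7 — deliver 1→3: n3:foll/t1/[-]
after 8 — deliver 3→1: ·
after 9 — deliver 1→2: n2:foll/t1/[s]
after 10 — deliver 2→1: ·
after 11 — timeout(1): n1:cand/t2/[s]
after 12 — deliver 0→2: ·
after 13 — deliver 0→1: ·
after 14 — crash(3): n3:✗foll/t1/[-]
after 15 — recover(3): n3:foll/t1/[-]
after 16 — propose(0,'y'): ·
after 17 — deliver 2→0: ·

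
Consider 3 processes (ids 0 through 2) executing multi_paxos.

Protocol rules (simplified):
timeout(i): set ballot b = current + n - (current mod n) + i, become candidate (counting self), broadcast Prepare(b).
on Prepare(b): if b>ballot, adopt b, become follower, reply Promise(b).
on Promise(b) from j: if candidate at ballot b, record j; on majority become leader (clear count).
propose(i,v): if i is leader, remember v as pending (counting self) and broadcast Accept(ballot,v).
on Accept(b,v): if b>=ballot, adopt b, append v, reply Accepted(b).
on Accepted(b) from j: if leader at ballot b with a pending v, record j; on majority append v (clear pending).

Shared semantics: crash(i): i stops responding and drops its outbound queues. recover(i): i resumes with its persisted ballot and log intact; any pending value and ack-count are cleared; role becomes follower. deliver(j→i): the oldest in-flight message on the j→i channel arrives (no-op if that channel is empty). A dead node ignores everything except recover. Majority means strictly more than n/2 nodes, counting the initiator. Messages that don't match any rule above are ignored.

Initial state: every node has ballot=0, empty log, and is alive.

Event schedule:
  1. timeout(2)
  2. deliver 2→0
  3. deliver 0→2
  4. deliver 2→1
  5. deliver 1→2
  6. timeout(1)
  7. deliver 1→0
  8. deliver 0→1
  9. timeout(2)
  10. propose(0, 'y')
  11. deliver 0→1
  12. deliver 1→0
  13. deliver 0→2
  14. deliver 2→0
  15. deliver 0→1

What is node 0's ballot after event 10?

7

e1 timeout(2): 2[cand,b=5,-]
e2 deliver 2→0: 0[foll,b=5,-]
e3 deliver 0→2: 2[lead,b=5,-]
e4 deliver 2→1: 1[foll,b=5,-]
e5 deliver 1→2: ·
e6 timeout(1): 1[cand,b=7,-]
e7 deliver 1→0: 0[foll,b=7,-]
e8 deliver 0→1: 1[lead,b=7,-]
e9 timeout(2): 2[cand,b=8,-]
e10 propose(0,'y'): ·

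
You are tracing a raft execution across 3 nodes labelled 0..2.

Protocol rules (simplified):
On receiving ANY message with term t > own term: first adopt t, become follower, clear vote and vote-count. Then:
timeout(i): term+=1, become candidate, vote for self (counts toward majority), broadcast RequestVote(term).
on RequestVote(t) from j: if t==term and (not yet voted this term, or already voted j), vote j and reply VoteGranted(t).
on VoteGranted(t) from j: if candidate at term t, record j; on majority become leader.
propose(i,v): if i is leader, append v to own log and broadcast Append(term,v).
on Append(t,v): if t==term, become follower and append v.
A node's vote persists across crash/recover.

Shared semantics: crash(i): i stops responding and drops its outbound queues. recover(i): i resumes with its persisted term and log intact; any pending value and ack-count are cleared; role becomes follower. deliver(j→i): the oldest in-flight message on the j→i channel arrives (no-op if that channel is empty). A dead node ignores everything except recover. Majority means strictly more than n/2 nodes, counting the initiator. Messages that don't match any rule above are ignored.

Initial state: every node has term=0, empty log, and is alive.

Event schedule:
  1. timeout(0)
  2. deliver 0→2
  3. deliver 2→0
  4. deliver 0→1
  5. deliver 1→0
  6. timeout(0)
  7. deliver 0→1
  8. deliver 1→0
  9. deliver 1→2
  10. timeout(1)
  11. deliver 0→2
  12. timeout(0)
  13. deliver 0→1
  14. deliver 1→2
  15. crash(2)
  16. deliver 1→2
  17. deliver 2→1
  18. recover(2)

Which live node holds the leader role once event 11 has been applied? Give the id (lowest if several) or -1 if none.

1. timeout(0):  <0:cand t1 ->
2. deliver 0→2:  <2:foll t1 ->
3. deliver 2→0:  <0:lead t1 ->
4. deliver 0→1:  <1:foll t1 ->
5. deliver 1→0:  nop
6. timeout(0):  <0:cand t2 ->
7. deliver 0→1:  <1:foll t2 ->
8. deliver 1→0:  <0:lead t2 ->
9. deliver 1→2:  nop
10. timeout(1):  <1:cand t3 ->
11. deliver 0→2:  <2:foll t2 ->

0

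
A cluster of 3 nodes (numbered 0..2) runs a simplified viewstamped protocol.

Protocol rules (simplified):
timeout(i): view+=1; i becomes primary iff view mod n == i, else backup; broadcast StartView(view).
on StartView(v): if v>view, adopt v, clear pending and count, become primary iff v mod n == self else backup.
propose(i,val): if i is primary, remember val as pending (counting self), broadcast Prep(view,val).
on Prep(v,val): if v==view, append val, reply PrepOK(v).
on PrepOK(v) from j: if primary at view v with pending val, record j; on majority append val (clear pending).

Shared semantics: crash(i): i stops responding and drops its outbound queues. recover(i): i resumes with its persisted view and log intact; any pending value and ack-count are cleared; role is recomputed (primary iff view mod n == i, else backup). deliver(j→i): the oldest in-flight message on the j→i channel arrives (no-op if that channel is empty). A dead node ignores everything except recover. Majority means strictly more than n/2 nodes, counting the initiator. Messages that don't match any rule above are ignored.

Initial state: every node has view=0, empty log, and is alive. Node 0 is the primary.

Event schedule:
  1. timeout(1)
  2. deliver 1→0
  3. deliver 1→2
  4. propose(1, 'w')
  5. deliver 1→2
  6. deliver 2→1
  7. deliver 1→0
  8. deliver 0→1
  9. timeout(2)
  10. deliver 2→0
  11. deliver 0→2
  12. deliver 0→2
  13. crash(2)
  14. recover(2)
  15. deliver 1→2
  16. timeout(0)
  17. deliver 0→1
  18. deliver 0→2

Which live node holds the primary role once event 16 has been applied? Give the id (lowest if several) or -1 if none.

step 1 timeout(1): 1={prim,v=1,log=-}
step 2 deliver 1→0: 0={back,v=1,log=-}
step 3 deliver 1→2: 2={back,v=1,log=-}
step 4 propose(1,'w'): —
step 5 deliver 1→2: 2={back,v=1,log=w}
step 6 deliver 2→1: 1={prim,v=1,log=w}
step 7 deliver 1→0: 0={back,v=1,log=w}
step 8 deliver 0→1: —
step 9 timeout(2): 2={prim,v=2,log=w}
step 10 deliver 2→0: 0={back,v=2,log=w}
step 11 deliver 0→2: —
step 12 deliver 0→2: —
step 13 crash(2): 2={✗prim,v=2,log=w}
step 14 recover(2): 2={prim,v=2,log=w}
step 15 deliver 1→2: —
step 16 timeout(0): 0={prim,v=3,log=w}

0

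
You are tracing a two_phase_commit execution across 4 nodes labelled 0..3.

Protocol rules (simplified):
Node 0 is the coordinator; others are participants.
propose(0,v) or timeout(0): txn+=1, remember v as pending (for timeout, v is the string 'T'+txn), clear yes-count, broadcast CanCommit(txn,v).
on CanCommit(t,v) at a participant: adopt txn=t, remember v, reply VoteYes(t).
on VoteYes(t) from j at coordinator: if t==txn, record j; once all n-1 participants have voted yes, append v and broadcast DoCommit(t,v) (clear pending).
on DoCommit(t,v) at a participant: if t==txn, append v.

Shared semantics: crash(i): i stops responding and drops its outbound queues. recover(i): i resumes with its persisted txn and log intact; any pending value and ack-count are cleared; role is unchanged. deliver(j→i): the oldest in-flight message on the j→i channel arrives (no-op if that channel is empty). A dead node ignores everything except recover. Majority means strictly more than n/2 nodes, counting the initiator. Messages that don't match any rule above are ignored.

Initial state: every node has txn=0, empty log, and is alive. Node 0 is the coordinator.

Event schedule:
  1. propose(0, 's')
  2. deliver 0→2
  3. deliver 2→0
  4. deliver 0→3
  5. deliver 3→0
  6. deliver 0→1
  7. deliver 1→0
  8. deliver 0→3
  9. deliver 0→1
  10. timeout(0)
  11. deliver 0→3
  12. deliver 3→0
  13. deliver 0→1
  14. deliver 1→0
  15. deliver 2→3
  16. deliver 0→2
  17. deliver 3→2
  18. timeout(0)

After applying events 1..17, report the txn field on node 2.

1

e1 propose(0,'s'): 0[coor,t=1,-]
e2 deliver 0→2: 2[part,t=1,-]
e3 deliver 2→0: ·
e4 deliver 0→3: 3[part,t=1,-]
e5 deliver 3→0: ·
e6 deliver 0→1: 1[part,t=1,-]
e7 deliver 1→0: 0[coor,t=1,s]
e8 deliver 0→3: 3[part,t=1,s]
e9 deliver 0→1: 1[part,t=1,s]
e10 timeout(0): 0[coor,t=2,s]
e11 deliver 0→3: 3[part,t=2,s]
e12 deliver 3→0: ·
e13 deliver 0→1: 1[part,t=2,s]
e14 deliver 1→0: ·
e15 deliver 2→3: ·
e16 deliver 0→2: 2[part,t=1,s]
e17 deliver 3→2: ·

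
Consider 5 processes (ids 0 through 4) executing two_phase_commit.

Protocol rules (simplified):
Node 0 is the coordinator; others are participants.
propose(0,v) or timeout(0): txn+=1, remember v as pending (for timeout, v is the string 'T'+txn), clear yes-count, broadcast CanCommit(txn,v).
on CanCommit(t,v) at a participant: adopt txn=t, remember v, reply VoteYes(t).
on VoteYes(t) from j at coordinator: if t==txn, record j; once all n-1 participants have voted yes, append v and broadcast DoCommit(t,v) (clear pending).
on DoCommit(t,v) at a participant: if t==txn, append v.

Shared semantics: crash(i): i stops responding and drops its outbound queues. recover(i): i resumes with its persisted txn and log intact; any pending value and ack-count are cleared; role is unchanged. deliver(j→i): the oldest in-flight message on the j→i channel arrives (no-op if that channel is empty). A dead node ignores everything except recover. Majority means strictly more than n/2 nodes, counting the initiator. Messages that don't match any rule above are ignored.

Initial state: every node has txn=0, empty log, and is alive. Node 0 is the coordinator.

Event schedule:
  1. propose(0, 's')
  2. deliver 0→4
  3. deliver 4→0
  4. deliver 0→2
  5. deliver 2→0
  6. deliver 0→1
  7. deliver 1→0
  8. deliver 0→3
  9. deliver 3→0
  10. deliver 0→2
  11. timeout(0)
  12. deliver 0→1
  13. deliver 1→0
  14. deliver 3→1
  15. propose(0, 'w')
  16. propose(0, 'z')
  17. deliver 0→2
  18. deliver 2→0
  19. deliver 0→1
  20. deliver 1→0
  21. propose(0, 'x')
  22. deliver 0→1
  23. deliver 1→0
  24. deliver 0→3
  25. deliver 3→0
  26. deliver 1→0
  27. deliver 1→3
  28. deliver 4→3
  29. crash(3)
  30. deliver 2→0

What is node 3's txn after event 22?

1

after 1 — propose(0,'s'): n0:coor/t1/[-]
after 2 — deliver 0→4: n4:part/t1/[-]
after 3 — deliver 4→0: ·
after 4 — deliver 0→2: n2:part/t1/[-]
after 5 — deliver 2→0: ·
after 6 — deliver 0→1: n1:part/t1/[-]
after 7 — deliver 1→0: ·
after 8 — deliver 0→3: n3:part/t1/[-]
after 9 — deliver 3→0: n0:coor/t1/[s]
after 10 — deliver 0→2: n2:part/t1/[s]
after 11 — timeout(0): n0:coor/t2/[s]
after 12 — deliver 0→1: n1:part/t1/[s]
after 13 — deliver 1→0: ·
after 14 — deliver 3→1: ·
after 15 — propose(0,'w'): n0:coor/t3/[s]
after 16 — propose(0,'z'): n0:coor/t4/[s]
after 17 — deliver 0→2: n2:part/t2/[s]
after 18 — deliver 2→0: ·
after 19 — deliver 0→1: n1:part/t2/[s]
after 20 — deliver 1→0: ·
after 21 — propose(0,'x'): n0:coor/t5/[s]
after 22 — deliver 0→1: n1:part/t3/[s]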